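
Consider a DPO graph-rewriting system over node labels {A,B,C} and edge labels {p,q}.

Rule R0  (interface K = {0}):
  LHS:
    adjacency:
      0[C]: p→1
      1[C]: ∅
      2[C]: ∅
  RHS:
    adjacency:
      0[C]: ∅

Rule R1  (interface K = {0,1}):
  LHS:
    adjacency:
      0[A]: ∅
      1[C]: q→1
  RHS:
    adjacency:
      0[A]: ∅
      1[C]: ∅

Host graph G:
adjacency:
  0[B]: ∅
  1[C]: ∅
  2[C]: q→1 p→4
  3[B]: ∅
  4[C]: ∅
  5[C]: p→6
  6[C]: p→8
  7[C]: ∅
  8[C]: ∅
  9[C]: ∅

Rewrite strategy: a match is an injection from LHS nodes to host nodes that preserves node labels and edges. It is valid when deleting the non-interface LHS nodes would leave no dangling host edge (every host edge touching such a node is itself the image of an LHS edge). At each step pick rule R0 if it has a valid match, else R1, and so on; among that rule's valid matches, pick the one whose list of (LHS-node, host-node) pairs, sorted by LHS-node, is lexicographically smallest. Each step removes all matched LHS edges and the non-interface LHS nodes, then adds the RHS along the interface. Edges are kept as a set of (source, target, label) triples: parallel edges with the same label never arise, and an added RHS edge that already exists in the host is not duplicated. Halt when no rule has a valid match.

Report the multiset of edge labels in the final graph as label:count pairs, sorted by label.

[0] host  ⇒  10 nodes, 4 edges  {2-q->1 2-p->4 5-p->6 6-p->8}
[1] R0 @ {0↦2, 1↦4, 2↦7}  ⇒  8 nodes, 3 edges  {2-q->1 5-p->6 6-p->8}
[2] R0 @ {0↦6, 1↦8, 2↦9}  ⇒  6 nodes, 2 edges  {2-q->1 5-p->6}
normal form: no rule applies after step 2
NF edges: [(2, 1, 'q'), (5, 6, 'p')]

Answer: p:1 q:1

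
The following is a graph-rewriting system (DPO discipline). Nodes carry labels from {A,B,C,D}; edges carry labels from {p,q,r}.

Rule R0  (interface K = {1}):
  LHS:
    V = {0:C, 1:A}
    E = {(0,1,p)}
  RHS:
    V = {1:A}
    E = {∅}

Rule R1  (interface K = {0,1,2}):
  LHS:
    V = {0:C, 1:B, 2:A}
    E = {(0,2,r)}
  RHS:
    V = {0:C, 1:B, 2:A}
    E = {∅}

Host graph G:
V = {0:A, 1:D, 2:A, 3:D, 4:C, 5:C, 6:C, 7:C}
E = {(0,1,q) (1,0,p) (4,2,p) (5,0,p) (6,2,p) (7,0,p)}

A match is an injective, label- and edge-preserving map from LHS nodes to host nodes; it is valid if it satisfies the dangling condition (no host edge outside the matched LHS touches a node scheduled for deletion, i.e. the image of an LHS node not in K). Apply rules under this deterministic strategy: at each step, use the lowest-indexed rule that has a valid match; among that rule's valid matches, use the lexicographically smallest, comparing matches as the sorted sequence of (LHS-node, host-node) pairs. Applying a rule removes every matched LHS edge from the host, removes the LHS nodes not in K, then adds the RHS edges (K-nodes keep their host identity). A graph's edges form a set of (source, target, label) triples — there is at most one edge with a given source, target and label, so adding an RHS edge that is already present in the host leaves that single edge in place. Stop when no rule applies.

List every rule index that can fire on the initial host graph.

R0: 4 valid matches — {0↦4, 1↦2}, {0↦5, 1↦0}, {0↦6, 1↦2} (+1 more)
R1: no valid match — LHS pattern not found

Answer: [R0]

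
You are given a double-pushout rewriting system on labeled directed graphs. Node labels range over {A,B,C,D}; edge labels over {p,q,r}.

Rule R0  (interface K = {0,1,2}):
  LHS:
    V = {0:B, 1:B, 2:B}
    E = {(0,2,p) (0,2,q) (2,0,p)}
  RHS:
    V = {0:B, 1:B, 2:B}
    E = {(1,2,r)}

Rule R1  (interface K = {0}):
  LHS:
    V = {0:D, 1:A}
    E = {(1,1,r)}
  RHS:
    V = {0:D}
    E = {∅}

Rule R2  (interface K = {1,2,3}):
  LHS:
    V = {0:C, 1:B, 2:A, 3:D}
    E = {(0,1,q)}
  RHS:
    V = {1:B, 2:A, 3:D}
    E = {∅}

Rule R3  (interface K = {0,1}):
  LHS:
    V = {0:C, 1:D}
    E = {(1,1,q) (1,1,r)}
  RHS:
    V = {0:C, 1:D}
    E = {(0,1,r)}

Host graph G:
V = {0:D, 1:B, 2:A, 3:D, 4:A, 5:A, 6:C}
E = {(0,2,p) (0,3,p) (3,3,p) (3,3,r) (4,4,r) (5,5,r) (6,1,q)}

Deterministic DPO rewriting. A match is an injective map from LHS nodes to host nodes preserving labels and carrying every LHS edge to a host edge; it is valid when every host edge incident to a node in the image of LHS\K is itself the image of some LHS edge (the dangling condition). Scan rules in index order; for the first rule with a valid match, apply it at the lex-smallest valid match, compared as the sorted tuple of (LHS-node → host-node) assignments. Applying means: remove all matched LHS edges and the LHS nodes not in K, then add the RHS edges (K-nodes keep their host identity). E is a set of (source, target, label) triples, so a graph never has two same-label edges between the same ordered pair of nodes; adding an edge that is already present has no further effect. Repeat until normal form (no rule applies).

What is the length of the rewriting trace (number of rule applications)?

initial: |V|=7 |E|=7  E = 0-p->2 0-p->3 3-p->3 3-r->3 4-r->4 5-r->5 6-q->1
step 1: apply R1 at {0↦0, 1↦4}  → |V|=6 |E|=6  E = 0-p->2 0-p->3 3-p->3 3-r->3 5-r->5 6-q->1
step 2: apply R1 at {0↦0, 1↦5}  → |V|=5 |E|=5  E = 0-p->2 0-p->3 3-p->3 3-r->3 6-q->1
step 3: apply R2 at {0↦6, 1↦1, 2↦2, 3↦0}  → |V|=4 |E|=4  E = 0-p->2 0-p->3 3-p->3 3-r->3
final graph: no rule applies after step 3

Answer: 3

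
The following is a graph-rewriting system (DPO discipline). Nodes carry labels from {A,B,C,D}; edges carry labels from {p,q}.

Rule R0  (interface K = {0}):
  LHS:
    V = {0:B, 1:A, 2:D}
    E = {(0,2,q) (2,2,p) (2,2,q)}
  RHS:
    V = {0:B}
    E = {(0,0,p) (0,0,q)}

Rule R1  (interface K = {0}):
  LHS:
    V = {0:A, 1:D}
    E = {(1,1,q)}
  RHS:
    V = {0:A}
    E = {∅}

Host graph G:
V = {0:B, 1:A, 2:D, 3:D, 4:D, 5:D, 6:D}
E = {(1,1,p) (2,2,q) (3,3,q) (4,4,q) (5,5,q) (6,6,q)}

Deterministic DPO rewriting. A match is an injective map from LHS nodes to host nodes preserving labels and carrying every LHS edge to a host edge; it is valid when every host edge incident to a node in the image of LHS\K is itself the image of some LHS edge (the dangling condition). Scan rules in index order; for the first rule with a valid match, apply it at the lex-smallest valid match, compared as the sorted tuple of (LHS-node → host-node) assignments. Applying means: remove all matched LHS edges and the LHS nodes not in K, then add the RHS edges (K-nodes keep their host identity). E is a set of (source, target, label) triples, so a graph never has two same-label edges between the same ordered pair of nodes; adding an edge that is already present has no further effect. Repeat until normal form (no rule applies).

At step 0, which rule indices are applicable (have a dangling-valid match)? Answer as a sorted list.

R0: no valid match — LHS pattern not found
R1: 5 valid matches — {0↦1, 1↦2}, {0↦1, 1↦3}, {0↦1, 1↦4} (+2 more)

Answer: [R1]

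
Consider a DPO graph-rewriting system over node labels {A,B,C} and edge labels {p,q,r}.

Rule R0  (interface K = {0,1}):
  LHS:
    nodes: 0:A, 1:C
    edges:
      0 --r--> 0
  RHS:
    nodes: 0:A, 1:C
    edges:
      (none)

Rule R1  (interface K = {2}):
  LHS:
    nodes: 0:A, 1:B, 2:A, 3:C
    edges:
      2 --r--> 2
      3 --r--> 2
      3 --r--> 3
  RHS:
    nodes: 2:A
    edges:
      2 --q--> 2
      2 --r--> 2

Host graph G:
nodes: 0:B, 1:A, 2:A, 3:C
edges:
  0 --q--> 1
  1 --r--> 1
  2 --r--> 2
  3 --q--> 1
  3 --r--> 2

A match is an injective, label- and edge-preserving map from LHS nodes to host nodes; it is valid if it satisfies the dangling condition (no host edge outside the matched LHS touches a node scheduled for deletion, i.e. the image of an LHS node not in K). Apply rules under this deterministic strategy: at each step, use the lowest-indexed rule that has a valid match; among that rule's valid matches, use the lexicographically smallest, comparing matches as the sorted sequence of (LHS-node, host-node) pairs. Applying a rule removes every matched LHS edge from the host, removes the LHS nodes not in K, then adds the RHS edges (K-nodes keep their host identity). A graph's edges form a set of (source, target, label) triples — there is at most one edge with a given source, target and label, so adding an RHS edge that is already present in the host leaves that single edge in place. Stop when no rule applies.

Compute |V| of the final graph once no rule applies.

start.  V:4 E:5  edges: 0-q->1 1-r->1 2-r->2 3-q->1 3-r->2
1. fire R0 via {0↦1, 1↦3}  →  V:4 E:4  edges: 0-q->1 2-r->2 3-q->1 3-r->2
2. fire R0 via {0↦2, 1↦3}  →  V:4 E:3  edges: 0-q->1 3-q->1 3-r->2
final graph: no rule applies after step 2
NF nodes: {0:B, 1:A, 2:A, 3:C}

Answer: 4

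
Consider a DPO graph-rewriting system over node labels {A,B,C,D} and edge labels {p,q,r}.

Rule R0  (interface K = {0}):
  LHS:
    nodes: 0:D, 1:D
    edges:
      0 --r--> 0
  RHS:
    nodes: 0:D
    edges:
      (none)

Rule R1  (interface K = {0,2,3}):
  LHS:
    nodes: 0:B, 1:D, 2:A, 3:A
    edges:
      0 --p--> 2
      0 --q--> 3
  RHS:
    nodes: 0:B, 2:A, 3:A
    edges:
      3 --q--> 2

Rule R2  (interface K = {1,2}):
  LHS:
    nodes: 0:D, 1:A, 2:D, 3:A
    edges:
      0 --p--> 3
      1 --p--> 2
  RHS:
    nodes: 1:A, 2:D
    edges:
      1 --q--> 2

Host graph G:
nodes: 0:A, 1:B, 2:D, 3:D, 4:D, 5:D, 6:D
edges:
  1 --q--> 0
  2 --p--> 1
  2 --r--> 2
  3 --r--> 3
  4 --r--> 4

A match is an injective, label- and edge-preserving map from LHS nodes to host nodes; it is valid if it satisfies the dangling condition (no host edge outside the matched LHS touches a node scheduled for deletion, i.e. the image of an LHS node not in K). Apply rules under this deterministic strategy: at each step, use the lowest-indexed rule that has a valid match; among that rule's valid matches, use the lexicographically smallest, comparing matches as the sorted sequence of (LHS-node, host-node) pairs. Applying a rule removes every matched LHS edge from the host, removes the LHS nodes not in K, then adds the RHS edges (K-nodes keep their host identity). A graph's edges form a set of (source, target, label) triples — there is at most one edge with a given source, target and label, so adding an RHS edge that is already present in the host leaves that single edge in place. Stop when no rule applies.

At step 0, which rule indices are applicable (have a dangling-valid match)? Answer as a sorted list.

Answer: [R0]

Derivation:
R0: 6 valid matches — {0↦2, 1↦5}, {0↦2, 1↦6}, {0↦3, 1↦5} (+3 more)
R1: no valid match — LHS pattern not found
R2: no valid match — LHS pattern not found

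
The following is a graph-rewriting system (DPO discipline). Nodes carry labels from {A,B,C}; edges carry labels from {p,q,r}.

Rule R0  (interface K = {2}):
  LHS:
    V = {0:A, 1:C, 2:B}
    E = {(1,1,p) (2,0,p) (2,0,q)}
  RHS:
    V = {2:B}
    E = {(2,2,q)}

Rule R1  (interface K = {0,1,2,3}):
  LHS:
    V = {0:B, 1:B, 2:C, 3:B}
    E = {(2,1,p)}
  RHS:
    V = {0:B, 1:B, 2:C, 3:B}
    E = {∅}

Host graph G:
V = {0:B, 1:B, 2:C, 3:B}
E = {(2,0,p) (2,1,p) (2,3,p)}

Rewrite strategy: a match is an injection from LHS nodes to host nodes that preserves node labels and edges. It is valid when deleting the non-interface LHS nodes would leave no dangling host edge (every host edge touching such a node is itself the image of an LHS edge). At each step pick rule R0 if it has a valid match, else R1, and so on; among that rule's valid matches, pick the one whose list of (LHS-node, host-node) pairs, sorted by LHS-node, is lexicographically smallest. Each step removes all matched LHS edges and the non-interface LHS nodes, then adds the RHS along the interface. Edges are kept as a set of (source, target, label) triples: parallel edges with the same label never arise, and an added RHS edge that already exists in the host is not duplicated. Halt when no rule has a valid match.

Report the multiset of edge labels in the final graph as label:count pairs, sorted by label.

Answer: (no edges)

Rewrite trace:
initial: |V|=4 |E|=3  E = 2-p->0 2-p->1 2-p->3
step 1: apply R1 at {0↦0, 1↦1, 2↦2, 3↦3}  → |V|=4 |E|=2  E = 2-p->0 2-p->3
step 2: apply R1 at {0↦0, 1↦3, 2↦2, 3↦1}  → |V|=4 |E|=1  E = 2-p->0
step 3: apply R1 at {0↦1, 1↦0, 2↦2, 3↦3}  → |V|=4 |E|=0  E = ∅
final graph: no rule applies after step 3
NF edges: []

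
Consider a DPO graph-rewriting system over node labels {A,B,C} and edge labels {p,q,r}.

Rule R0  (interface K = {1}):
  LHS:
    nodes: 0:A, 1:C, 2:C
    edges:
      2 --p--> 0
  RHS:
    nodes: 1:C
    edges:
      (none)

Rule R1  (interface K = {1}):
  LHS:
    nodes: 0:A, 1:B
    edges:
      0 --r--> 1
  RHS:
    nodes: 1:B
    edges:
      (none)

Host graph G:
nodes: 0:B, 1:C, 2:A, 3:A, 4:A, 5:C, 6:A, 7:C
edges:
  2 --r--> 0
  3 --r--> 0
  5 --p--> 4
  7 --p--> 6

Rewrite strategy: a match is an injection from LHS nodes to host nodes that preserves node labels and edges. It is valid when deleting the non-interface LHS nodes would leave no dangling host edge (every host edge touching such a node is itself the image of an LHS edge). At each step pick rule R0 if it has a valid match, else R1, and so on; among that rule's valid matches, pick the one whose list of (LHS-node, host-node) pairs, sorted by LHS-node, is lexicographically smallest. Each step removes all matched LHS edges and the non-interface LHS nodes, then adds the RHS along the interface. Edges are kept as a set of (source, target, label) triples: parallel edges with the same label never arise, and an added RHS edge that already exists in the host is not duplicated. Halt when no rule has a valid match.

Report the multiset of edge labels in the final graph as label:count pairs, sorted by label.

Answer: (no edges)

Derivation:
start.  V:8 E:4  edges: 2-r->0 3-r->0 5-p->4 7-p->6
1. fire R0 via {0↦4, 1↦1, 2↦5}  →  V:6 E:3  edges: 2-r->0 3-r->0 7-p->6
2. fire R0 via {0↦6, 1↦1, 2↦7}  →  V:4 E:2  edges: 2-r->0 3-r->0
3. fire R1 via {0↦2, 1↦0}  →  V:3 E:1  edges: 3-r->0
4. fire R1 via {0↦3, 1↦0}  →  V:2 E:0  edges: ∅
halt: no rule applies after step 4
NF edges: []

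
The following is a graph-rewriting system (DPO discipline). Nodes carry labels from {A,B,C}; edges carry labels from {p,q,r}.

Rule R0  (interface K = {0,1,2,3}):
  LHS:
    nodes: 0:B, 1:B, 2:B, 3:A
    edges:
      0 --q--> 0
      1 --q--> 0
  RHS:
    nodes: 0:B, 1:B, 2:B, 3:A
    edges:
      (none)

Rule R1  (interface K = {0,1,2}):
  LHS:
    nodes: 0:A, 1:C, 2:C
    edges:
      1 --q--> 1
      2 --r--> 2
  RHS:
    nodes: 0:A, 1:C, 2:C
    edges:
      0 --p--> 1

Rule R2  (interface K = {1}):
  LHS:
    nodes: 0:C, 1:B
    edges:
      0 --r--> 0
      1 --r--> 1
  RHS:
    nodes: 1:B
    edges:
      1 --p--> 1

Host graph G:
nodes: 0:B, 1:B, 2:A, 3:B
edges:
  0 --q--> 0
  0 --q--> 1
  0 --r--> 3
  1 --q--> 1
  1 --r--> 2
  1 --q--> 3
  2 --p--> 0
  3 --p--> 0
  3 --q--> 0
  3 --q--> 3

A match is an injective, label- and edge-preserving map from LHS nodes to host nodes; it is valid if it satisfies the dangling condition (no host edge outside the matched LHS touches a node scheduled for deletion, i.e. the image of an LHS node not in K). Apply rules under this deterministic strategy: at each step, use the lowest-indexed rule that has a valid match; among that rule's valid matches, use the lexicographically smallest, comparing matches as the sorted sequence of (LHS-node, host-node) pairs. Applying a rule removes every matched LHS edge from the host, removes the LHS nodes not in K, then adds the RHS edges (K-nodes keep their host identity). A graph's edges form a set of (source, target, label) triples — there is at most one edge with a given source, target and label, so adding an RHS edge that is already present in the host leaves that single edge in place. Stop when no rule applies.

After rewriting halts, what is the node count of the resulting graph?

[0] host  ⇒  4 nodes, 10 edges  {0-q->0 0-q->1 0-r->3 1-q->1 1-r->2 1-q->3 2-p->0 3-p->0 3-q->0 3-q->3}
[1] R0 @ {0↦0, 1↦3, 2↦1, 3↦2}  ⇒  4 nodes, 8 edges  {0-q->1 0-r->3 1-q->1 1-r->2 1-q->3 2-p->0 3-p->0 3-q->3}
[2] R0 @ {0↦1, 1↦0, 2↦3, 3↦2}  ⇒  4 nodes, 6 edges  {0-r->3 1-r->2 1-q->3 2-p->0 3-p->0 3-q->3}
[3] R0 @ {0↦3, 1↦1, 2↦0, 3↦2}  ⇒  4 nodes, 4 edges  {0-r->3 1-r->2 2-p->0 3-p->0}
normal form: no rule applies after step 3
NF nodes: {0:B, 1:B, 2:A, 3:B}

Answer: 4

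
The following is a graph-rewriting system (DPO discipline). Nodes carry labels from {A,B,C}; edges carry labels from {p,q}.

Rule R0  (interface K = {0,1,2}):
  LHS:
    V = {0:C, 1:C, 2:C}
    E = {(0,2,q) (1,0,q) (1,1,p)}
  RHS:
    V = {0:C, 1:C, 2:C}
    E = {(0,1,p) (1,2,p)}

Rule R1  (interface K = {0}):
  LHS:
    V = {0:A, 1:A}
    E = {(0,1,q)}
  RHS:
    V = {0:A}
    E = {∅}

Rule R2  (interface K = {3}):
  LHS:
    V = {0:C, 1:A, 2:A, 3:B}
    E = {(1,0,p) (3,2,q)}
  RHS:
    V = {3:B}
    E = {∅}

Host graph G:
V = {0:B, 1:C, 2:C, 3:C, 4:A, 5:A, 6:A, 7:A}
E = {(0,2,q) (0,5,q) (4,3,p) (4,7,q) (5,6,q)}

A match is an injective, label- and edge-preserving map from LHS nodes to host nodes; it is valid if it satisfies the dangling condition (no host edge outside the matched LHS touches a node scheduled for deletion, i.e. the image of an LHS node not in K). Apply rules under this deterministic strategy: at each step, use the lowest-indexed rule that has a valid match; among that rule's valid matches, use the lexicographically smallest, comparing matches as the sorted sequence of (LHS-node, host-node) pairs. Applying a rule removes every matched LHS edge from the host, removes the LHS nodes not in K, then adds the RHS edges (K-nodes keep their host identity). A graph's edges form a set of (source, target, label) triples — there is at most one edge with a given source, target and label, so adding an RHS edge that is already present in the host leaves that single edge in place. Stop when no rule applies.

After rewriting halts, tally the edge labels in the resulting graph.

Answer: q:1

Steps:
initial: |V|=8 |E|=5  E = 0-q->2 0-q->5 4-p->3 4-q->7 5-q->6
step 1: apply R1 at {0↦4, 1↦7}  → |V|=7 |E|=4  E = 0-q->2 0-q->5 4-p->3 5-q->6
step 2: apply R1 at {0↦5, 1↦6}  → |V|=6 |E|=3  E = 0-q->2 0-q->5 4-p->3
step 3: apply R2 at {0↦3, 1↦4, 2↦5, 3↦0}  → |V|=3 |E|=1  E = 0-q->2
normal form: no rule applies after step 3
NF edges: [(0, 2, 'q')]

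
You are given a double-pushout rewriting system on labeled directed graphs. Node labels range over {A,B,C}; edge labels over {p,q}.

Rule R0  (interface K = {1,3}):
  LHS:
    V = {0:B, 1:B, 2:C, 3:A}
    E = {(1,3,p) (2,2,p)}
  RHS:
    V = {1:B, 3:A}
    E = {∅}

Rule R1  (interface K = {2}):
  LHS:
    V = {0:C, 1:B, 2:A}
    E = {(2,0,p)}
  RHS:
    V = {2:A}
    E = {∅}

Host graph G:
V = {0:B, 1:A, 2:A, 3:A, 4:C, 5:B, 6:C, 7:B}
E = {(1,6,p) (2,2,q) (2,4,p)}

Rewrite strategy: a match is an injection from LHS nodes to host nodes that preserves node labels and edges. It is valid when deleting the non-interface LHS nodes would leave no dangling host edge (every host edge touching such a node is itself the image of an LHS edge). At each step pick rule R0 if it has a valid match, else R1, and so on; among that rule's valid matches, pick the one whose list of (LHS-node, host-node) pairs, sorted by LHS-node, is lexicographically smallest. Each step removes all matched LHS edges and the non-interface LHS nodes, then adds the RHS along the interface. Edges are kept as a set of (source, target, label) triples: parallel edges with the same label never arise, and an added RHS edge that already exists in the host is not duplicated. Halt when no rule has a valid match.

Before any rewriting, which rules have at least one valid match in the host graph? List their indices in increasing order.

R0: no valid match — LHS pattern not found
R1: 6 valid matches — {0↦4, 1↦0, 2↦2}, {0↦4, 1↦5, 2↦2}, {0↦4, 1↦7, 2↦2} (+3 more)

Answer: [R1]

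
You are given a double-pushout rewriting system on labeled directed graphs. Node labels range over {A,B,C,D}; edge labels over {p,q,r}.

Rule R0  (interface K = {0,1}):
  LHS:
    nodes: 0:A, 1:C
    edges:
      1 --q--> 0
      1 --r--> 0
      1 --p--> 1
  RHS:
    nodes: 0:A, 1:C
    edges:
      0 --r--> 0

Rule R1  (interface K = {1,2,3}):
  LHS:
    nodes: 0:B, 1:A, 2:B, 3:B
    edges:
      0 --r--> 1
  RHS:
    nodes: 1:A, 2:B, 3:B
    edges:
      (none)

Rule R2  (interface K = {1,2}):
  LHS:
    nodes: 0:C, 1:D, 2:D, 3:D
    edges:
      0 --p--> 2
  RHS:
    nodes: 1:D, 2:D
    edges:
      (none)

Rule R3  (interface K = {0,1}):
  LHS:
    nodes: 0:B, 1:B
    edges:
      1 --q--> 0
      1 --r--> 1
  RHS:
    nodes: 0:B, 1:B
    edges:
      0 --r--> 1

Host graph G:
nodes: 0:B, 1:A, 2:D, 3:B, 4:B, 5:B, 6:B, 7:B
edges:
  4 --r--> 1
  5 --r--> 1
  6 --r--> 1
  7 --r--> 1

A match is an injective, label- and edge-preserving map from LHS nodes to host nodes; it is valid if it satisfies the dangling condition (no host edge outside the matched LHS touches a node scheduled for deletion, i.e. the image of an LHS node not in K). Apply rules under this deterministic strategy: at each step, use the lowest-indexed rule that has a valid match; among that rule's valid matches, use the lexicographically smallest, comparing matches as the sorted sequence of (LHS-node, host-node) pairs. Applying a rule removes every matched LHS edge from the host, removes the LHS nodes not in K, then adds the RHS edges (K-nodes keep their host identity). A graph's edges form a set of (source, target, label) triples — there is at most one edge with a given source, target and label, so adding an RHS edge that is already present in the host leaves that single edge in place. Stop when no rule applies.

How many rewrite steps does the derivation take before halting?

Answer: 4

Rewrite trace:
[0] host  ⇒  8 nodes, 4 edges  {4-r->1 5-r->1 6-r->1 7-r->1}
[1] R1 @ {0↦4, 1↦1, 2↦0, 3↦3}  ⇒  7 nodes, 3 edges  {5-r->1 6-r->1 7-r->1}
[2] R1 @ {0↦5, 1↦1, 2↦0, 3↦3}  ⇒  6 nodes, 2 edges  {6-r->1 7-r->1}
[3] R1 @ {0↦6, 1↦1, 2↦0, 3↦3}  ⇒  5 nodes, 1 edges  {7-r->1}
[4] R1 @ {0↦7, 1↦1, 2↦0, 3↦3}  ⇒  4 nodes, 0 edges  {∅}
normal form: no rule applies after step 4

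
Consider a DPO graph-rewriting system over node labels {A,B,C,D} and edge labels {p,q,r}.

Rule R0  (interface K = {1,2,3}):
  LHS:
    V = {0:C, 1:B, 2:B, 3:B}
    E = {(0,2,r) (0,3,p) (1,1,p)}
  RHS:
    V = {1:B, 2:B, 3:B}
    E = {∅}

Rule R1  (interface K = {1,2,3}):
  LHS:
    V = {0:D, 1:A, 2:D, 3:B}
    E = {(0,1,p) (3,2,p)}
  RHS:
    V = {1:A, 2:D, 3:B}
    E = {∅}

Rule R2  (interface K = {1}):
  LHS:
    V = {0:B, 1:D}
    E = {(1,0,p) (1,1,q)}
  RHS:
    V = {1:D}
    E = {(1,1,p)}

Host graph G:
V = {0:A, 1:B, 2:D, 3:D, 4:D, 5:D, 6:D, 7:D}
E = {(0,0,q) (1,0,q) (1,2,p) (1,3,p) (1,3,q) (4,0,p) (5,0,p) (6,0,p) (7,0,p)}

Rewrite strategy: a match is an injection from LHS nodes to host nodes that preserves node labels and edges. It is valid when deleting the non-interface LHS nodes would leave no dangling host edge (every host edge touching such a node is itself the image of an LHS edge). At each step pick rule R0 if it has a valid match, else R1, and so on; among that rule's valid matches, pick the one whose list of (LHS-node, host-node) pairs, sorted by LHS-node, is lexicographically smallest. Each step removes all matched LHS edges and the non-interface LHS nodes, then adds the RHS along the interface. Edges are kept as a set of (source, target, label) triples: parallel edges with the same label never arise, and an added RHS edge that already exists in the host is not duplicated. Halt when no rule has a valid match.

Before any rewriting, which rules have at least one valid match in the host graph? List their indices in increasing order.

R0: no valid match — LHS pattern not found
R1: 8 valid matches — {0↦4, 1↦0, 2↦2, 3↦1}, {0↦4, 1↦0, 2↦3, 3↦1}, {0↦5, 1↦0, 2↦2, 3↦1} (+5 more)
R2: no valid match — LHS pattern not found

Answer: [R1]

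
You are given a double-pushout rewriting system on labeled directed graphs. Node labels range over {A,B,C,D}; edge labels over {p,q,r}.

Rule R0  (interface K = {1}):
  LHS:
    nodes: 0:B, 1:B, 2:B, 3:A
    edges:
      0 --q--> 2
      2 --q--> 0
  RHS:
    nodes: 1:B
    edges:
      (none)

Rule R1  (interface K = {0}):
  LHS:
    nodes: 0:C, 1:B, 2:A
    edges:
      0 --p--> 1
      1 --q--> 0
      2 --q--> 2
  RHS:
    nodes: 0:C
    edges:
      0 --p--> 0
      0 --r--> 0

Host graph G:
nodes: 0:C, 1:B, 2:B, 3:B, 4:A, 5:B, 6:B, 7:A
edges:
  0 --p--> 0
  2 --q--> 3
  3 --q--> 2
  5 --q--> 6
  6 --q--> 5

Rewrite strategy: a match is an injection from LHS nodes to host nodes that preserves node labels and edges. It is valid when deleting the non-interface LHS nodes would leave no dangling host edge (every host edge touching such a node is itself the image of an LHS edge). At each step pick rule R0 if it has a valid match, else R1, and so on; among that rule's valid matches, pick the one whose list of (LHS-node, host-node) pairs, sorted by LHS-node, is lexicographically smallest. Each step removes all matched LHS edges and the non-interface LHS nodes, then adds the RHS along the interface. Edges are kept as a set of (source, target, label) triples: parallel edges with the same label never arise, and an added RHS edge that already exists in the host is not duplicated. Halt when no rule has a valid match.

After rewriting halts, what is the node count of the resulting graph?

Answer: 2

Derivation:
initial: |V|=8 |E|=5  E = 0-p->0 2-q->3 3-q->2 5-q->6 6-q->5
step 1: apply R0 at {0↦2, 1↦1, 2↦3, 3↦4}  → |V|=5 |E|=3  E = 0-p->0 5-q->6 6-q->5
step 2: apply R0 at {0↦5, 1↦1, 2↦6, 3↦7}  → |V|=2 |E|=1  E = 0-p->0
normal form: no rule applies after step 2
NF nodes: {0:C, 1:B}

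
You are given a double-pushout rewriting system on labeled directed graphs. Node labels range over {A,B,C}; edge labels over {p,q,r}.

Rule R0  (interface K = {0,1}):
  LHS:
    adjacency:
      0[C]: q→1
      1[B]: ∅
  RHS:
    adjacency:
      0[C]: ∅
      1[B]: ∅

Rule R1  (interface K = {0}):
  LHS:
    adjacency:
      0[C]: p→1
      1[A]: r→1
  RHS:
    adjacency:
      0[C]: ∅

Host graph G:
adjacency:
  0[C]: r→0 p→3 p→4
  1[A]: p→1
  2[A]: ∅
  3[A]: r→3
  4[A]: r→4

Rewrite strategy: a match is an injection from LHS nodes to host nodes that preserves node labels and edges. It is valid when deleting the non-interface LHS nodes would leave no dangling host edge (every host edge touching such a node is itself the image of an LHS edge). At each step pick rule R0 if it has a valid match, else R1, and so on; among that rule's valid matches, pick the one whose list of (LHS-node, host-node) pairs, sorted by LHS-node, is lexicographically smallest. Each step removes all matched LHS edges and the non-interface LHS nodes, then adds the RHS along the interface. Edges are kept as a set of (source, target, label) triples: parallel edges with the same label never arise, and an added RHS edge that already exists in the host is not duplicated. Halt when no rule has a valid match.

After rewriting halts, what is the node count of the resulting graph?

Answer: 3

Steps:
initial: |V|=5 |E|=6  E = 0-r->0 0-p->3 0-p->4 1-p->1 3-r->3 4-r->4
step 1: apply R1 at {0↦0, 1↦3}  → |V|=4 |E|=4  E = 0-r->0 0-p->4 1-p->1 4-r->4
step 2: apply R1 at {0↦0, 1↦4}  → |V|=3 |E|=2  E = 0-r->0 1-p->1
halt: no rule applies after step 2
NF nodes: {0:C, 1:A, 2:A}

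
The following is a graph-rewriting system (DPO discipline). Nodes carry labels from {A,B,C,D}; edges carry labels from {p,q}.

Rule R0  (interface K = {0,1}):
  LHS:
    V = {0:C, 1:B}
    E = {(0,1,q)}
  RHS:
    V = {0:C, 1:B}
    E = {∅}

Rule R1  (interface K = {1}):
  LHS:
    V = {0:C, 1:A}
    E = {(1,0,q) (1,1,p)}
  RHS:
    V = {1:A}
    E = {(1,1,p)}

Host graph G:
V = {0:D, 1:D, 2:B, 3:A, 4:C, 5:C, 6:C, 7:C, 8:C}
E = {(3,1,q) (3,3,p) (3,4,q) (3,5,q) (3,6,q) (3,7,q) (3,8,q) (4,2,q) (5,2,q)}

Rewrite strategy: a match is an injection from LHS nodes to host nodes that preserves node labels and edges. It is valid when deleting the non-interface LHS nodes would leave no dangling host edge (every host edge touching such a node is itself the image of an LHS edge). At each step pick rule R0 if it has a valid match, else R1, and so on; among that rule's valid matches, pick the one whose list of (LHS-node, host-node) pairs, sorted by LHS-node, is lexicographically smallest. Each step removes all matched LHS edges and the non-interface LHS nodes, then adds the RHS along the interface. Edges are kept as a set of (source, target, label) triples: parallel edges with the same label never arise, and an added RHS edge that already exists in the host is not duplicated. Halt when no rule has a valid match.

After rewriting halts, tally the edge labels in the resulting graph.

initial: |V|=9 |E|=9  E = 3-q->1 3-p->3 3-q->4 3-q->5 3-q->6 3-q->7 3-q->8 4-q->2 5-q->2
step 1: apply R0 at {0↦4, 1↦2}  → |V|=9 |E|=8  E = 3-q->1 3-p->3 3-q->4 3-q->5 3-q->6 3-q->7 3-q->8 5-q->2
step 2: apply R0 at {0↦5, 1↦2}  → |V|=9 |E|=7  E = 3-q->1 3-p->3 3-q->4 3-q->5 3-q->6 3-q->7 3-q->8
step 3: apply R1 at {0↦4, 1↦3}  → |V|=8 |E|=6  E = 3-q->1 3-p->3 3-q->5 3-q->6 3-q->7 3-q->8
step 4: apply R1 at {0↦5, 1↦3}  → |V|=7 |E|=5  E = 3-q->1 3-p->3 3-q->6 3-q->7 3-q->8
step 5: apply R1 at {0↦6, 1↦3}  → |V|=6 |E|=4  E = 3-q->1 3-p->3 3-q->7 3-q->8
step 6: apply R1 at {0↦7, 1↦3}  → |V|=5 |E|=3  E = 3-q->1 3-p->3 3-q->8
step 7: apply R1 at {0↦8, 1↦3}  → |V|=4 |E|=2  E = 3-q->1 3-p->3
final graph: no rule applies after step 7
NF edges: [(3, 1, 'q'), (3, 3, 'p')]

Answer: p:1 q:1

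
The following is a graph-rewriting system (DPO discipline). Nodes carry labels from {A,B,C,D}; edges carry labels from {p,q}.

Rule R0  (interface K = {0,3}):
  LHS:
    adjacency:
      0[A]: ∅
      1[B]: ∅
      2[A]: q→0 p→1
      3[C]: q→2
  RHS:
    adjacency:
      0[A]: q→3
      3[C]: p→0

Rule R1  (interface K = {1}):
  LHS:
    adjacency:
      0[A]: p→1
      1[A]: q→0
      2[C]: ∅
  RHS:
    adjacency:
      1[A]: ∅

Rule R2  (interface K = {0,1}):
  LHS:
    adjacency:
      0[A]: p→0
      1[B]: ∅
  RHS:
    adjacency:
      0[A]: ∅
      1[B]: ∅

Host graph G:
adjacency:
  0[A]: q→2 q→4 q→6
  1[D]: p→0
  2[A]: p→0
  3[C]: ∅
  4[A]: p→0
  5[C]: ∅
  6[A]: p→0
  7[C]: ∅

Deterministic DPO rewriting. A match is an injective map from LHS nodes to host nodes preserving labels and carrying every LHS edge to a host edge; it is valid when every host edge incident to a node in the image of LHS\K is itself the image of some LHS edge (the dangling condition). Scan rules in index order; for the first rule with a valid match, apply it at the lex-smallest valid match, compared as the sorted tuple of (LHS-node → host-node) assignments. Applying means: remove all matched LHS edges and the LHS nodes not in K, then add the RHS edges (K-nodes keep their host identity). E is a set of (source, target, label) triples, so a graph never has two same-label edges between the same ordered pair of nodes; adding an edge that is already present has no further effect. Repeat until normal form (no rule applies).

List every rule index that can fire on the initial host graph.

R0: no valid match — LHS pattern not found
R1: 9 valid matches — {0↦2, 1↦0, 2↦3}, {0↦2, 1↦0, 2↦5}, {0↦2, 1↦0, 2↦7} (+6 more)
R2: no valid match — LHS pattern not found

Answer: [R1]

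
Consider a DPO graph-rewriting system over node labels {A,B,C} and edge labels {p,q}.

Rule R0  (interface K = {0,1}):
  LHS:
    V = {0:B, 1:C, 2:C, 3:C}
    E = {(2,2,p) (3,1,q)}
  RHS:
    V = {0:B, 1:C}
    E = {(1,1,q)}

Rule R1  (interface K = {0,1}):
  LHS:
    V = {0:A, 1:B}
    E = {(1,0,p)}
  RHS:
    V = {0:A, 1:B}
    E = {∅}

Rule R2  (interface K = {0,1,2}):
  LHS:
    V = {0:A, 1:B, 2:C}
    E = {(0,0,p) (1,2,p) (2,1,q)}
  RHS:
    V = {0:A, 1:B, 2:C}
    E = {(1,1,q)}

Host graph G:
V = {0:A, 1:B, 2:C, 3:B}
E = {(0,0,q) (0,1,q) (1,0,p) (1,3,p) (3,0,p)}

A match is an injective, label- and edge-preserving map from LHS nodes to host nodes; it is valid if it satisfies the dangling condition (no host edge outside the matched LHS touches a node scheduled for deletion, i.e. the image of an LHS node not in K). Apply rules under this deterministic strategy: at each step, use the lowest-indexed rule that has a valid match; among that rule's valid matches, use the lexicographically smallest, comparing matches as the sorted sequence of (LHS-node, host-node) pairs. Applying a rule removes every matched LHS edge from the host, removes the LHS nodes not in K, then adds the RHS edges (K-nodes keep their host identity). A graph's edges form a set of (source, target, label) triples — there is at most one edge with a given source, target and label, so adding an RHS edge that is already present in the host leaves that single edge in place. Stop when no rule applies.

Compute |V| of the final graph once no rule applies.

Answer: 4

Steps:
[0] host  ⇒  4 nodes, 5 edges  {0-q->0 0-q->1 1-p->0 1-p->3 3-p->0}
[1] R1 @ {0↦0, 1↦1}  ⇒  4 nodes, 4 edges  {0-q->0 0-q->1 1-p->3 3-p->0}
[2] R1 @ {0↦0, 1↦3}  ⇒  4 nodes, 3 edges  {0-q->0 0-q->1 1-p->3}
normal form: no rule applies after step 2
NF nodes: {0:A, 1:B, 2:C, 3:B}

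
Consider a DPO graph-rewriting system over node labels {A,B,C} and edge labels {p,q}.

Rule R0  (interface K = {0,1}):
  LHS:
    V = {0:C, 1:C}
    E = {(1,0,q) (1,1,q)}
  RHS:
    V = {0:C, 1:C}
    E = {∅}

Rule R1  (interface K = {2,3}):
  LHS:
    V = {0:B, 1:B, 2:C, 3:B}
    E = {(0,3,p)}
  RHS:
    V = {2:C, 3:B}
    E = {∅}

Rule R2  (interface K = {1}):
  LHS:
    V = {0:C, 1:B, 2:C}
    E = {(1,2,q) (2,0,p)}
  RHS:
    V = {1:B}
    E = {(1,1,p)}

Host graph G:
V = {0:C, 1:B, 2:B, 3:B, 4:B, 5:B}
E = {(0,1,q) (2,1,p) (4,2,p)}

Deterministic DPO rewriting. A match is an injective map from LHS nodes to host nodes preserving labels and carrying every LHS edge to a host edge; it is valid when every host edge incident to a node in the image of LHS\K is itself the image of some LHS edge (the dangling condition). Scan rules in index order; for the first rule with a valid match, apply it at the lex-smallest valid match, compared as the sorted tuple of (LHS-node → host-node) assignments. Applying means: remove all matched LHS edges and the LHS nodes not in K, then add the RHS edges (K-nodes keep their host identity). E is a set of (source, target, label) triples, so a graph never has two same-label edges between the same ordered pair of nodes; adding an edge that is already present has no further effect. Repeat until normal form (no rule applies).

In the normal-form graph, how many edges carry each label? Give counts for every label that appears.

Answer: q:1

Derivation:
initial: |V|=6 |E|=3  E = 0-q->1 2-p->1 4-p->2
step 1: apply R1 at {0↦4, 1↦3, 2↦0, 3↦2}  → |V|=4 |E|=2  E = 0-q->1 2-p->1
step 2: apply R1 at {0↦2, 1↦5, 2↦0, 3↦1}  → |V|=2 |E|=1  E = 0-q->1
halt: no rule applies after step 2
NF edges: [(0, 1, 'q')]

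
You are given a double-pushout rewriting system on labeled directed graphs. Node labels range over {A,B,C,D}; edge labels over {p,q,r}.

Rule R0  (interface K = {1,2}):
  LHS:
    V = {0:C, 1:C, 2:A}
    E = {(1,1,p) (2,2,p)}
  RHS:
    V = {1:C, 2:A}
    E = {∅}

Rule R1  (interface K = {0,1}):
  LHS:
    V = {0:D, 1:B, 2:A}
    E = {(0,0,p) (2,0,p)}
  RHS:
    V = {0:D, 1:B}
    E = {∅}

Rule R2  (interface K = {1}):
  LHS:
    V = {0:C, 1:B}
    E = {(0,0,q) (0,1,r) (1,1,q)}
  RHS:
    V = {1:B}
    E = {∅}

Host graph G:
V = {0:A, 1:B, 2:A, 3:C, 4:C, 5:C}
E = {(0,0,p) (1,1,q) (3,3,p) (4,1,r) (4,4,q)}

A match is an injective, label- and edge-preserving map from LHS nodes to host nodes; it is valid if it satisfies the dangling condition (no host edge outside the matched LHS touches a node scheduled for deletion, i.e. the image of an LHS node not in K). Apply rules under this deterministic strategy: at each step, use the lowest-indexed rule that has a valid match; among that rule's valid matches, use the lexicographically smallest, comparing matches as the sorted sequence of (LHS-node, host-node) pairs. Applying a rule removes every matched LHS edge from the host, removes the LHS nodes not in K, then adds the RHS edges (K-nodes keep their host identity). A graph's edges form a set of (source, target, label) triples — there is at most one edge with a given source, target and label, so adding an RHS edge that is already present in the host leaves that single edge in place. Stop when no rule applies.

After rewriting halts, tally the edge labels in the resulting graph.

start.  V:6 E:5  edges: 0-p->0 1-q->1 3-p->3 4-r->1 4-q->4
1. fire R0 via {0↦5, 1↦3, 2↦0}  →  V:5 E:3  edges: 1-q->1 4-r->1 4-q->4
2. fire R2 via {0↦4, 1↦1}  →  V:4 E:0  edges: ∅
normal form: no rule applies after step 2
NF edges: []

Answer: (no edges)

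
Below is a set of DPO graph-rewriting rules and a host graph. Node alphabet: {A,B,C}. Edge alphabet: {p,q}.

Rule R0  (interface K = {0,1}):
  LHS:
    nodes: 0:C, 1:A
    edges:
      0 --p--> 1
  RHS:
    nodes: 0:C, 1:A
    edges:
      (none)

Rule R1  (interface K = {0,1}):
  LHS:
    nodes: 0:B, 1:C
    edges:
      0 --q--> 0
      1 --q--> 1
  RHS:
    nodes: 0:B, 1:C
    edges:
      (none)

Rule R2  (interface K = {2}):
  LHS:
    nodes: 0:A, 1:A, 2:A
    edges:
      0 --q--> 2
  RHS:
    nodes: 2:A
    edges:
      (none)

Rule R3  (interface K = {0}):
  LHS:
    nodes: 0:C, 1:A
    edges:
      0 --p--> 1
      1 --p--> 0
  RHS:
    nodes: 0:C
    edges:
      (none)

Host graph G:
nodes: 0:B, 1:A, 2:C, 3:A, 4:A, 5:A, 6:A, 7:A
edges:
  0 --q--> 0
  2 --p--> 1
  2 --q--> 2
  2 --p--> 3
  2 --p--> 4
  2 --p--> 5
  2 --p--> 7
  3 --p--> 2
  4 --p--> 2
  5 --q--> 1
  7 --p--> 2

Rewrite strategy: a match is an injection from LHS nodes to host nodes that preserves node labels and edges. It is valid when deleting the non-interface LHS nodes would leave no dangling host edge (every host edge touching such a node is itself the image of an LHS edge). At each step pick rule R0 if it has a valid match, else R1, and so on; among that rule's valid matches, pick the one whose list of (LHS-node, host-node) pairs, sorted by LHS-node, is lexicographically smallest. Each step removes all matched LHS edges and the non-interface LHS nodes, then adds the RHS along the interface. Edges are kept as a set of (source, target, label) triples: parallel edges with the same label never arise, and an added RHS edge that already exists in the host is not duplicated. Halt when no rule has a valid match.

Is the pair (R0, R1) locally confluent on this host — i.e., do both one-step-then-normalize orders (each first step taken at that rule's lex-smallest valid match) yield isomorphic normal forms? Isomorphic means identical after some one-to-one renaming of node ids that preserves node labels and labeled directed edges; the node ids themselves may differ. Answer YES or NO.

Answer: YES

Steps:
branch R0-first: apply at {0↦2, 1↦1} → |E|=10, then 6 more step(s) → NF |V|=6 |E|=3 V={0:B, 1:A, 2:C, 3:A, 4:A, 7:A} E=3-p->2 4-p->2 7-p->2
branch R1-first: apply at {0↦0, 1↦2} → |E|=9, then 6 more step(s) → NF |V|=6 |E|=3 V={0:B, 1:A, 2:C, 3:A, 4:A, 7:A} E=3-p->2 4-p->2 7-p->2
graphs isomorphic (equal up to label-preserving node renaming)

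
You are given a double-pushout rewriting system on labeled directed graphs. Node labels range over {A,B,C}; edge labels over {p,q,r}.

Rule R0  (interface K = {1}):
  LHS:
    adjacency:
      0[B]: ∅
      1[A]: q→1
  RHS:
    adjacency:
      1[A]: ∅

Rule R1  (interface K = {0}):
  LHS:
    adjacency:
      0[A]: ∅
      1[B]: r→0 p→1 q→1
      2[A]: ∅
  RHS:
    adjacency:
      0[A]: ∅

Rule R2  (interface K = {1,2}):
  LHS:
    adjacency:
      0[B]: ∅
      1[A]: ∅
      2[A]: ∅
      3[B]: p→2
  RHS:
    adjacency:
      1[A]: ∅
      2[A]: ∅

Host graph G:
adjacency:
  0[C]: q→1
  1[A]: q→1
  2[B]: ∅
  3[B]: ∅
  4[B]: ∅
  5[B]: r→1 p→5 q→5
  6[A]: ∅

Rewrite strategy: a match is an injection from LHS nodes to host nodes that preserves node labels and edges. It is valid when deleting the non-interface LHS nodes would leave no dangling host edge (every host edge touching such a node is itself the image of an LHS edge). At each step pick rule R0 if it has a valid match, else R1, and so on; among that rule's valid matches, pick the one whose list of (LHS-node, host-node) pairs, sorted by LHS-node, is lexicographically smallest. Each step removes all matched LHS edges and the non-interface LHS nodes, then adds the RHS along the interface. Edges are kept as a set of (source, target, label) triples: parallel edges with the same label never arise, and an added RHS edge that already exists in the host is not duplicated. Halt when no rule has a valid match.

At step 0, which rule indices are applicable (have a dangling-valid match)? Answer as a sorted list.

Answer: [R0,R1]

Rewrite trace:
R0: 3 valid matches — {0↦2, 1↦1}, {0↦3, 1↦1}, {0↦4, 1↦1}
R1: 1 valid match — {0↦1, 1↦5, 2↦6}
R2: no valid match — LHS pattern not found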